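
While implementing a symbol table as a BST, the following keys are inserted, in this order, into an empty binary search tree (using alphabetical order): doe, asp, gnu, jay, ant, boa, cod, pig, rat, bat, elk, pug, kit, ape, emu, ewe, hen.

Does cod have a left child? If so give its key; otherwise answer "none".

none

doe: root
asp: left child of doe (depth 1)
gnu: right child of doe (depth 1)
jay: right child of gnu (depth 2)
ant: left child of asp (depth 2)
boa: right child of asp (depth 2)
cod: right child of boa (depth 3)
pig: right child of jay (depth 3)
rat: right child of pig (depth 4)
bat: left child of boa (depth 3)
elk: left child of gnu (depth 2)
pug: left child of rat (depth 5)
kit: left child of pig (depth 4)
ape: right child of ant (depth 3)
emu: right child of elk (depth 3)
ewe: right child of emu (depth 4)
hen: left child of jay (depth 3)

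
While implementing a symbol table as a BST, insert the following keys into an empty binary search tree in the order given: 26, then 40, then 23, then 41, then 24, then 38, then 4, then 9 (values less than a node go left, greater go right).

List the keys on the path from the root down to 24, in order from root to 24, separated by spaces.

26: root
40: right child of 26 (depth 1)
23: left child of 26 (depth 1)
41: right child of 40 (depth 2)
24: right child of 23 (depth 2)
38: left child of 40 (depth 2)
4: left child of 23 (depth 2)
9: right child of 4 (depth 3)

26 23 24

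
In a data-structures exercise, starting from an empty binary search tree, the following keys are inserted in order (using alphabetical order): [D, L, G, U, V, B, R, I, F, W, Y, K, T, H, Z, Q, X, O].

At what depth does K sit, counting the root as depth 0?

4

D: root
L: right child of D (depth 1)
G: left child of L (depth 2)
U: right child of L (depth 2)
V: right child of U (depth 3)
B: left child of D (depth 1)
R: left child of U (depth 3)
I: right child of G (depth 3)
F: left child of G (depth 3)
W: right child of V (depth 4)
Y: right child of W (depth 5)
K: right child of I (depth 4)
T: right child of R (depth 4)
H: left child of I (depth 4)
Z: right child of Y (depth 6)
Q: left child of R (depth 4)
X: left child of Y (depth 6)
O: left child of Q (depth 5)

Path to K: D → L → G → I → K, which is 4 edges.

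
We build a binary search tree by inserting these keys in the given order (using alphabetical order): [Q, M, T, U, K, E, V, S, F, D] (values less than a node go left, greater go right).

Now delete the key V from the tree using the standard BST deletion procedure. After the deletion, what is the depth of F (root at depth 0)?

4

Q: root
M: left child of Q (depth 1)
T: right child of Q (depth 1)
U: right child of T (depth 2)
K: left child of M (depth 2)
E: left child of K (depth 3)
V: right child of U (depth 3)
S: left child of T (depth 2)
F: right child of E (depth 4)
D: left child of E (depth 4)

Delete V (at most one child — splice it out).
After deletion, path to F: Q → M → K → E → F.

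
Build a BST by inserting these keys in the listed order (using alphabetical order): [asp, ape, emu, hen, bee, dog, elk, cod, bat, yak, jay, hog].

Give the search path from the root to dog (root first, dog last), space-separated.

asp emu bee dog

Insert asp: tree is empty, so asp becomes the root.
Insert ape: ape < asp → go left. Place as left child of asp.
Insert emu: emu > asp → go right. Place as right child of asp.
Insert hen: hen > asp → go right; hen > emu → go right. Place as right child of emu.
Insert bee: bee > asp → go right; bee < emu → go left. Place as left child of emu.
Insert dog: dog > asp → go right; dog < emu → go left; dog > bee → go right. Place as right child of bee.
Insert elk: elk > asp → go right; elk < emu → go left; elk > bee → go right; elk > dog → go right. Place as right child of dog.
Insert cod: cod > asp → go right; cod < emu → go left; cod > bee → go right; cod < dog → go left. Place as left child of dog.
Insert bat: bat > asp → go right; bat < emu → go left; bat < bee → go left. Place as left child of bee.
Insert yak: yak > asp → go right; yak > emu → go right; yak > hen → go right. Place as right child of hen.
Insert jay: jay > asp → go right; jay > emu → go right; jay > hen → go right; jay < yak → go left. Place as left child of yak.
Insert hog: hog > asp → go right; hog > emu → go right; hog > hen → go right; hog < yak → go left; hog < jay → go left. Place as left child of jay.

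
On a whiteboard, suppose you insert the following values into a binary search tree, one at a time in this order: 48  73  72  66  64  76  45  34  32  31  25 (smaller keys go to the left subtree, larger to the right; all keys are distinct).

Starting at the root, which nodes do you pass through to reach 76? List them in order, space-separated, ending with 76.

48 73 76

Resulting structure (node: left, right):
  48: L=45, R=73
  73: L=72, R=76
  72: L=66, R=–
  66: L=64, R=–
  64: L=–, R=–
  76: L=–, R=–
  45: L=34, R=–
  34: L=32, R=–
  32: L=31, R=–
  31: L=25, R=–
  25: L=–, R=–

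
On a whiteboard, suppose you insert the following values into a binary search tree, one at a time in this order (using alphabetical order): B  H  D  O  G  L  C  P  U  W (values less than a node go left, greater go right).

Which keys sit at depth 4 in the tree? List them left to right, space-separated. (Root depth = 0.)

B: root
H: right child of B (depth 1)
D: left child of H (depth 2)
O: right child of H (depth 2)
G: right child of D (depth 3)
L: left child of O (depth 3)
C: left child of D (depth 3)
P: right child of O (depth 3)
U: right child of P (depth 4)
W: right child of U (depth 5)

U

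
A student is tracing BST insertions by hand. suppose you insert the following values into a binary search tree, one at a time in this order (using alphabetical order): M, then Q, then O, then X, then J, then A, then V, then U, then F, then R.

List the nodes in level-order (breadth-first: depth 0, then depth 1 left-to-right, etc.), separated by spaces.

Insert M: tree is empty, so M becomes the root.
Insert Q: Q > M → go right. Place as right child of M.
Insert O: O > M → go right; O < Q → go left. Place as left child of Q.
Insert X: X > M → go right; X > Q → go right. Place as right child of Q.
Insert J: J < M → go left. Place as left child of M.
Insert A: A < M → go left; A < J → go left. Place as left child of J.
Insert V: V > M → go right; V > Q → go right; V < X → go left. Place as left child of X.
Insert U: U > M → go right; U > Q → go right; U < X → go left; U < V → go left. Place as left child of V.
Insert F: F < M → go left; F < J → go left; F > A → go right. Place as right child of A.
Insert R: R > M → go right; R > Q → go right; R < X → go left; R < V → go left; R < U → go left. Place as left child of U.

M J Q A O X F V U R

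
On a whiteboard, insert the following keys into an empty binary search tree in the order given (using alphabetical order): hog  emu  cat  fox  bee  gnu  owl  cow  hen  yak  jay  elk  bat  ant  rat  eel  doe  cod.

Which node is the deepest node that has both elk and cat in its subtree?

Resulting structure (node: left, right):
  hog: L=emu, R=owl
  emu: L=cat, R=fox
  cat: L=bee, R=cow
  fox: L=–, R=gnu
  bee: L=bat, R=–
  gnu: L=–, R=hen
  owl: L=jay, R=yak
  cow: L=cod, R=elk
  hen: L=–, R=–
  yak: L=rat, R=–
  jay: L=–, R=–
  elk: L=eel, R=–
  bat: L=ant, R=–
  ant: L=–, R=–
  rat: L=–, R=–
  eel: L=doe, R=–
  doe: L=–, R=–
  cod: L=–, R=–

Path to elk: hog → emu → cat → cow → elk
Path to cat: hog → emu → cat
cat lies on both paths and is an ancestor of the other node.

cat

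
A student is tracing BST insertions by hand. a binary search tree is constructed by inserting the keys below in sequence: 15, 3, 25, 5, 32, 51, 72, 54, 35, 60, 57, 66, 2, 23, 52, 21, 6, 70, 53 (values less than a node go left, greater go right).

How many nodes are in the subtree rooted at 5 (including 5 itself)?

15: root
3: left child of 15 (depth 1)
25: right child of 15 (depth 1)
5: right child of 3 (depth 2)
32: right child of 25 (depth 2)
51: right child of 32 (depth 3)
72: right child of 51 (depth 4)
54: left child of 72 (depth 5)
35: left child of 51 (depth 4)
60: right child of 54 (depth 6)
57: left child of 60 (depth 7)
66: right child of 60 (depth 7)
2: left child of 3 (depth 2)
23: left child of 25 (depth 2)
52: left child of 54 (depth 6)
21: left child of 23 (depth 3)
6: right child of 5 (depth 3)
70: right child of 66 (depth 8)
53: right child of 52 (depth 7)

Subtree rooted at 5 contains: 5, 6 — 2 nodes.

2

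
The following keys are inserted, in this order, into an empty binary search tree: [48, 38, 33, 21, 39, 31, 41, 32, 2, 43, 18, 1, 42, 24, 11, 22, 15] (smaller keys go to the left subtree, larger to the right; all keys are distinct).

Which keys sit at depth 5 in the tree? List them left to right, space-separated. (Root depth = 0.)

1 18 24 32 42

48: root
38: left child of 48 (depth 1)
33: left child of 38 (depth 2)
21: left child of 33 (depth 3)
39: right child of 38 (depth 2)
31: right child of 21 (depth 4)
41: right child of 39 (depth 3)
32: right child of 31 (depth 5)
2: left child of 21 (depth 4)
43: right child of 41 (depth 4)
18: right child of 2 (depth 5)
1: left child of 2 (depth 5)
42: left child of 43 (depth 5)
24: left child of 31 (depth 5)
11: left child of 18 (depth 6)
22: left child of 24 (depth 6)
15: right child of 11 (depth 7)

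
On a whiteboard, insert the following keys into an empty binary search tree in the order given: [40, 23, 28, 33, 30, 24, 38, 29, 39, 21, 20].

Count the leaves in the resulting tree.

4

40: root
23: left child of 40 (depth 1)
28: right child of 23 (depth 2)
33: right child of 28 (depth 3)
30: left child of 33 (depth 4)
24: left child of 28 (depth 3)
38: right child of 33 (depth 4)
29: left child of 30 (depth 5)
39: right child of 38 (depth 5)
21: left child of 23 (depth 2)
20: left child of 21 (depth 3)

Leaves: 20, 24, 29, 39 — 4 in total.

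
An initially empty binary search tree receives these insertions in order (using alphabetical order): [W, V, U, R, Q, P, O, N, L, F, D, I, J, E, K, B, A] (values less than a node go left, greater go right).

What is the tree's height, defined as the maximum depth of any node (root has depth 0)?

12

Resulting structure (node: left, right):
  W: L=V, R=–
  V: L=U, R=–
  U: L=R, R=–
  R: L=Q, R=–
  Q: L=P, R=–
  P: L=O, R=–
  O: L=N, R=–
  N: L=L, R=–
  L: L=F, R=–
  F: L=D, R=I
  D: L=B, R=E
  I: L=–, R=J
  J: L=–, R=K
  E: L=–, R=–
  K: L=–, R=–
  B: L=A, R=–
  A: L=–, R=–

The deepest node is K at depth 12.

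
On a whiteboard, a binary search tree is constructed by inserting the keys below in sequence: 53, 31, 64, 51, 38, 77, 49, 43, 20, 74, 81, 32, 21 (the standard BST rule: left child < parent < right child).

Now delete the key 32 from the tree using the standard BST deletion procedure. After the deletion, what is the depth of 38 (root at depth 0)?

3

53: root
31: left child of 53 (depth 1)
64: right child of 53 (depth 1)
51: right child of 31 (depth 2)
38: left child of 51 (depth 3)
77: right child of 64 (depth 2)
49: right child of 38 (depth 4)
43: left child of 49 (depth 5)
20: left child of 31 (depth 2)
74: left child of 77 (depth 3)
81: right child of 77 (depth 3)
32: left child of 38 (depth 4)
21: right child of 20 (depth 3)

Delete 32 (at most one child — splice it out).
After deletion, path to 38: 53 → 31 → 51 → 38.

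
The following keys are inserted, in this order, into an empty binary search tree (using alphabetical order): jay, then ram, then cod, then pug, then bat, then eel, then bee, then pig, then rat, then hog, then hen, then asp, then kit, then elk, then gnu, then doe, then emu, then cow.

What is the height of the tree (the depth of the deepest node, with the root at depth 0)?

Resulting structure (node: left, right):
  jay: L=cod, R=ram
  ram: L=pug, R=rat
  cod: L=bat, R=eel
  pug: L=pig, R=–
  bat: L=asp, R=bee
  eel: L=doe, R=hog
  bee: L=–, R=–
  pig: L=kit, R=–
  rat: L=–, R=–
  hog: L=hen, R=–
  hen: L=elk, R=–
  asp: L=–, R=–
  kit: L=–, R=–
  elk: L=–, R=gnu
  gnu: L=emu, R=–
  doe: L=cow, R=–
  emu: L=–, R=–
  cow: L=–, R=–

The deepest node is emu at depth 7.

7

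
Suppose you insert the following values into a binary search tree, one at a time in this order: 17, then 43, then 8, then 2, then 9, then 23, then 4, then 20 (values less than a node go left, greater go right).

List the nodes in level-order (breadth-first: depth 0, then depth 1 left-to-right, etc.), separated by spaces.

17 8 43 2 9 23 4 20

17: root
43: right child of 17 (depth 1)
8: left child of 17 (depth 1)
2: left child of 8 (depth 2)
9: right child of 8 (depth 2)
23: left child of 43 (depth 2)
4: right child of 2 (depth 3)
20: left child of 23 (depth 3)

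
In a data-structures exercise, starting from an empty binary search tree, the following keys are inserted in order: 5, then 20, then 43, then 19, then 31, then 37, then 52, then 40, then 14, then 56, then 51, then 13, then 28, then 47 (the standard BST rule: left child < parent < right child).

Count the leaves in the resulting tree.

5

Insert 5: tree is empty, so 5 becomes the root.
Insert 20: 20 > 5 → go right. Place as right child of 5.
Insert 43: 43 > 5 → go right; 43 > 20 → go right. Place as right child of 20.
Insert 19: 19 > 5 → go right; 19 < 20 → go left. Place as left child of 20.
Insert 31: 31 > 5 → go right; 31 > 20 → go right; 31 < 43 → go left. Place as left child of 43.
Insert 37: 37 > 5 → go right; 37 > 20 → go right; 37 < 43 → go left; 37 > 31 → go right. Place as right child of 31.
Insert 52: 52 > 5 → go right; 52 > 20 → go right; 52 > 43 → go right. Place as right child of 43.
Insert 40: 40 > 5 → go right; 40 > 20 → go right; 40 < 43 → go left; 40 > 31 → go right; 40 > 37 → go right. Place as right child of 37.
Insert 14: 14 > 5 → go right; 14 < 20 → go left; 14 < 19 → go left. Place as left child of 19.
Insert 56: 56 > 5 → go right; 56 > 20 → go right; 56 > 43 → go right; 56 > 52 → go right. Place as right child of 52.
Insert 51: 51 > 5 → go right; 51 > 20 → go right; 51 > 43 → go right; 51 < 52 → go left. Place as left child of 52.
Insert 13: 13 > 5 → go right; 13 < 20 → go left; 13 < 19 → go left; 13 < 14 → go left. Place as left child of 14.
Insert 28: 28 > 5 → go right; 28 > 20 → go right; 28 < 43 → go left; 28 < 31 → go left. Place as left child of 31.
Insert 47: 47 > 5 → go right; 47 > 20 → go right; 47 > 43 → go right; 47 < 52 → go left; 47 < 51 → go left. Place as left child of 51.

Leaves: 13, 28, 40, 47, 56 — 5 in total.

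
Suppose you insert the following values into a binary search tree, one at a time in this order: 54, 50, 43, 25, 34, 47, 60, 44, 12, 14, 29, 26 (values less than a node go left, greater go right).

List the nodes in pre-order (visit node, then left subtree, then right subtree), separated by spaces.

Insert 54: tree is empty, so 54 becomes the root.
Insert 50: 50 < 54 → go left. Place as left child of 54.
Insert 43: 43 < 54 → go left; 43 < 50 → go left. Place as left child of 50.
Insert 25: 25 < 54 → go left; 25 < 50 → go left; 25 < 43 → go left. Place as left child of 43.
Insert 34: 34 < 54 → go left; 34 < 50 → go left; 34 < 43 → go left; 34 > 25 → go right. Place as right child of 25.
Insert 47: 47 < 54 → go left; 47 < 50 → go left; 47 > 43 → go right. Place as right child of 43.
Insert 60: 60 > 54 → go right. Place as right child of 54.
Insert 44: 44 < 54 → go left; 44 < 50 → go left; 44 > 43 → go right; 44 < 47 → go left. Place as left child of 47.
Insert 12: 12 < 54 → go left; 12 < 50 → go left; 12 < 43 → go left; 12 < 25 → go left. Place as left child of 25.
Insert 14: 14 < 54 → go left; 14 < 50 → go left; 14 < 43 → go left; 14 < 25 → go left; 14 > 12 → go right. Place as right child of 12.
Insert 29: 29 < 54 → go left; 29 < 50 → go left; 29 < 43 → go left; 29 > 25 → go right; 29 < 34 → go left. Place as left child of 34.
Insert 26: 26 < 54 → go left; 26 < 50 → go left; 26 < 43 → go left; 26 > 25 → go right; 26 < 34 → go left; 26 < 29 → go left. Place as left child of 29.

54 50 43 25 12 14 34 29 26 47 44 60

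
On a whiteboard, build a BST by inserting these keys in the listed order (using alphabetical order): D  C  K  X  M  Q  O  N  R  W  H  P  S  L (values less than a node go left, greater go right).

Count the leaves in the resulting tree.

Insert D: tree is empty, so D becomes the root.
Insert C: C < D → go left. Place as left child of D.
Insert K: K > D → go right. Place as right child of D.
Insert X: X > D → go right; X > K → go right. Place as right child of K.
Insert M: M > D → go right; M > K → go right; M < X → go left. Place as left child of X.
Insert Q: Q > D → go right; Q > K → go right; Q < X → go left; Q > M → go right. Place as right child of M.
Insert O: O > D → go right; O > K → go right; O < X → go left; O > M → go right; O < Q → go left. Place as left child of Q.
Insert N: N > D → go right; N > K → go right; N < X → go left; N > M → go right; N < Q → go left; N < O → go left. Place as left child of O.
Insert R: R > D → go right; R > K → go right; R < X → go left; R > M → go right; R > Q → go right. Place as right child of Q.
Insert W: W > D → go right; W > K → go right; W < X → go left; W > M → go right; W > Q → go right; W > R → go right. Place as right child of R.
Insert H: H > D → go right; H < K → go left. Place as left child of K.
Insert P: P > D → go right; P > K → go right; P < X → go left; P > M → go right; P < Q → go left; P > O → go right. Place as right child of O.
Insert S: S > D → go right; S > K → go right; S < X → go left; S > M → go right; S > Q → go right; S > R → go right; S < W → go left. Place as left child of W.
Insert L: L > D → go right; L > K → go right; L < X → go left; L < M → go left. Place as left child of M.

Leaves: C, H, L, N, P, S — 6 in total.

6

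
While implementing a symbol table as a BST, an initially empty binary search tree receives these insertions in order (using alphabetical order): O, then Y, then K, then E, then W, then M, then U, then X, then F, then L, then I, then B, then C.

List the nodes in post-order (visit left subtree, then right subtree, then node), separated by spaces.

C B I F E L M K U X W Y O

O: root
Y: right child of O (depth 1)
K: left child of O (depth 1)
E: left child of K (depth 2)
W: left child of Y (depth 2)
M: right child of K (depth 2)
U: left child of W (depth 3)
X: right child of W (depth 3)
F: right child of E (depth 3)
L: left child of M (depth 3)
I: right child of F (depth 4)
B: left child of E (depth 3)
C: right child of B (depth 4)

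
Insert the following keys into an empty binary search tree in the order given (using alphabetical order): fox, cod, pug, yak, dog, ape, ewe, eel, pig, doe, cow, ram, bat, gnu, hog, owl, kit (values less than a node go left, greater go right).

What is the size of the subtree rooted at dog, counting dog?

5

Resulting structure (node: left, right):
  fox: L=cod, R=pug
  cod: L=ape, R=dog
  pug: L=pig, R=yak
  yak: L=ram, R=–
  dog: L=doe, R=ewe
  ape: L=–, R=bat
  ewe: L=eel, R=–
  eel: L=–, R=–
  pig: L=gnu, R=–
  doe: L=cow, R=–
  cow: L=–, R=–
  ram: L=–, R=–
  bat: L=–, R=–
  gnu: L=–, R=hog
  hog: L=–, R=owl
  owl: L=kit, R=–
  kit: L=–, R=–

Subtree rooted at dog contains: dog, doe, cow, ewe, eel — 5 nodes.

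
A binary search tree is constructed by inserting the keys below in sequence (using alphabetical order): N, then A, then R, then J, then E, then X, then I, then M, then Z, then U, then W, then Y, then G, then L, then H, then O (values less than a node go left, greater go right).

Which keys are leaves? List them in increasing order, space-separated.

H L O W Y

N: root
A: left child of N (depth 1)
R: right child of N (depth 1)
J: right child of A (depth 2)
E: left child of J (depth 3)
X: right child of R (depth 2)
I: right child of E (depth 4)
M: right child of J (depth 3)
Z: right child of X (depth 3)
U: left child of X (depth 3)
W: right child of U (depth 4)
Y: left child of Z (depth 4)
G: left child of I (depth 5)
L: left child of M (depth 4)
H: right child of G (depth 6)
O: left child of R (depth 2)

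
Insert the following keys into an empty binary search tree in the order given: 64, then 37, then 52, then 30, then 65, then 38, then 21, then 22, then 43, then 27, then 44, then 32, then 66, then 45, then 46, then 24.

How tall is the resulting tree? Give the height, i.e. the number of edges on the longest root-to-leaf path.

7

Insert 64: tree is empty, so 64 becomes the root.
Insert 37: 37 < 64 → go left. Place as left child of 64.
Insert 52: 52 < 64 → go left; 52 > 37 → go right. Place as right child of 37.
Insert 30: 30 < 64 → go left; 30 < 37 → go left. Place as left child of 37.
Insert 65: 65 > 64 → go right. Place as right child of 64.
Insert 38: 38 < 64 → go left; 38 > 37 → go right; 38 < 52 → go left. Place as left child of 52.
Insert 21: 21 < 64 → go left; 21 < 37 → go left; 21 < 30 → go left. Place as left child of 30.
Insert 22: 22 < 64 → go left; 22 < 37 → go left; 22 < 30 → go left; 22 > 21 → go right. Place as right child of 21.
Insert 43: 43 < 64 → go left; 43 > 37 → go right; 43 < 52 → go left; 43 > 38 → go right. Place as right child of 38.
Insert 27: 27 < 64 → go left; 27 < 37 → go left; 27 < 30 → go left; 27 > 21 → go right; 27 > 22 → go right. Place as right child of 22.
Insert 44: 44 < 64 → go left; 44 > 37 → go right; 44 < 52 → go left; 44 > 38 → go right; 44 > 43 → go right. Place as right child of 43.
Insert 32: 32 < 64 → go left; 32 < 37 → go left; 32 > 30 → go right. Place as right child of 30.
Insert 66: 66 > 64 → go right; 66 > 65 → go right. Place as right child of 65.
Insert 45: 45 < 64 → go left; 45 > 37 → go right; 45 < 52 → go left; 45 > 38 → go right; 45 > 43 → go right; 45 > 44 → go right. Place as right child of 44.
Insert 46: 46 < 64 → go left; 46 > 37 → go right; 46 < 52 → go left; 46 > 38 → go right; 46 > 43 → go right; 46 > 44 → go right; 46 > 45 → go right. Place as right child of 45.
Insert 24: 24 < 64 → go left; 24 < 37 → go left; 24 < 30 → go left; 24 > 21 → go right; 24 > 22 → go right; 24 < 27 → go left. Place as left child of 27.

The deepest node is 46 at depth 7.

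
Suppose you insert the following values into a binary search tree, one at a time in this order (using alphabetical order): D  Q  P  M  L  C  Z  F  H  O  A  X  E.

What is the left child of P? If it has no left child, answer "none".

M

D: root
Q: right child of D (depth 1)
P: left child of Q (depth 2)
M: left child of P (depth 3)
L: left child of M (depth 4)
C: left child of D (depth 1)
Z: right child of Q (depth 2)
F: left child of L (depth 5)
H: right child of F (depth 6)
O: right child of M (depth 4)
A: left child of C (depth 2)
X: left child of Z (depth 3)
E: left child of F (depth 6)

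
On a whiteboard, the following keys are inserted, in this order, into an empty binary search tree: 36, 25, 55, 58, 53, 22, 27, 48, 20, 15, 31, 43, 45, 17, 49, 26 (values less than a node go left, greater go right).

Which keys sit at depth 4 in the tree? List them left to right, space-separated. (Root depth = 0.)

36: root
25: left child of 36 (depth 1)
55: right child of 36 (depth 1)
58: right child of 55 (depth 2)
53: left child of 55 (depth 2)
22: left child of 25 (depth 2)
27: right child of 25 (depth 2)
48: left child of 53 (depth 3)
20: left child of 22 (depth 3)
15: left child of 20 (depth 4)
31: right child of 27 (depth 3)
43: left child of 48 (depth 4)
45: right child of 43 (depth 5)
17: right child of 15 (depth 5)
49: right child of 48 (depth 4)
26: left child of 27 (depth 3)

15 43 49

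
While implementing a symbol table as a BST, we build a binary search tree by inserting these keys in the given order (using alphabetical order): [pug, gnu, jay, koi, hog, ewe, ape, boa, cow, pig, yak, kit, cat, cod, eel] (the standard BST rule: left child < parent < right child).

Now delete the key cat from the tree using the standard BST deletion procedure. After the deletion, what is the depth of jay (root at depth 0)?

2

pug: root
gnu: left child of pug (depth 1)
jay: right child of gnu (depth 2)
koi: right child of jay (depth 3)
hog: left child of jay (depth 3)
ewe: left child of gnu (depth 2)
ape: left child of ewe (depth 3)
boa: right child of ape (depth 4)
cow: right child of boa (depth 5)
pig: right child of koi (depth 4)
yak: right child of pug (depth 1)
kit: left child of koi (depth 4)
cat: left child of cow (depth 6)
cod: right child of cat (depth 7)
eel: right child of cow (depth 6)

Delete cat (at most one child — splice it out).
After deletion, path to jay: pug → gnu → jay.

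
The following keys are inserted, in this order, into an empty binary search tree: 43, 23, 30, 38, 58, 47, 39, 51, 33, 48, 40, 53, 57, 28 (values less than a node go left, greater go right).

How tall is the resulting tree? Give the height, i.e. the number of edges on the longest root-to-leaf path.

Insert 43: tree is empty, so 43 becomes the root.
Insert 23: 23 < 43 → go left. Place as left child of 43.
Insert 30: 30 < 43 → go left; 30 > 23 → go right. Place as right child of 23.
Insert 38: 38 < 43 → go left; 38 > 23 → go right; 38 > 30 → go right. Place as right child of 30.
Insert 58: 58 > 43 → go right. Place as right child of 43.
Insert 47: 47 > 43 → go right; 47 < 58 → go left. Place as left child of 58.
Insert 39: 39 < 43 → go left; 39 > 23 → go right; 39 > 30 → go right; 39 > 38 → go right. Place as right child of 38.
Insert 51: 51 > 43 → go right; 51 < 58 → go left; 51 > 47 → go right. Place as right child of 47.
Insert 33: 33 < 43 → go left; 33 > 23 → go right; 33 > 30 → go right; 33 < 38 → go left. Place as left child of 38.
Insert 48: 48 > 43 → go right; 48 < 58 → go left; 48 > 47 → go right; 48 < 51 → go left. Place as left child of 51.
Insert 40: 40 < 43 → go left; 40 > 23 → go right; 40 > 30 → go right; 40 > 38 → go right; 40 > 39 → go right. Place as right child of 39.
Insert 53: 53 > 43 → go right; 53 < 58 → go left; 53 > 47 → go right; 53 > 51 → go right. Place as right child of 51.
Insert 57: 57 > 43 → go right; 57 < 58 → go left; 57 > 47 → go right; 57 > 51 → go right; 57 > 53 → go right. Place as right child of 53.
Insert 28: 28 < 43 → go left; 28 > 23 → go right; 28 < 30 → go left. Place as left child of 30.

The deepest node is 40 at depth 5.

5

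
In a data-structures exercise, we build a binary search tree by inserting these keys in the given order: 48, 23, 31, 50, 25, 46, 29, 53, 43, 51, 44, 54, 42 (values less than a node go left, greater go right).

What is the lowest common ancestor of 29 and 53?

48

48: root
23: left child of 48 (depth 1)
31: right child of 23 (depth 2)
50: right child of 48 (depth 1)
25: left child of 31 (depth 3)
46: right child of 31 (depth 3)
29: right child of 25 (depth 4)
53: right child of 50 (depth 2)
43: left child of 46 (depth 4)
51: left child of 53 (depth 3)
44: right child of 43 (depth 5)
54: right child of 53 (depth 3)
42: left child of 43 (depth 5)

Path to 29: 48 → 23 → 31 → 25 → 29
Path to 53: 48 → 50 → 53
The paths share a prefix ending at 48, then split left and right.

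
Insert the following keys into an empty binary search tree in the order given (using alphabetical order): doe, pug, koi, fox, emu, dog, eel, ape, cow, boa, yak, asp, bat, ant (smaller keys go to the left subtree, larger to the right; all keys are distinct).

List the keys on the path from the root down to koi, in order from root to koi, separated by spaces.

Insert doe: tree is empty, so doe becomes the root.
Insert pug: pug > doe → go right. Place as right child of doe.
Insert koi: koi > doe → go right; koi < pug → go left. Place as left child of pug.
Insert fox: fox > doe → go right; fox < pug → go left; fox < koi → go left. Place as left child of koi.
Insert emu: emu > doe → go right; emu < pug → go left; emu < koi → go left; emu < fox → go left. Place as left child of fox.
Insert dog: dog > doe → go right; dog < pug → go left; dog < koi → go left; dog < fox → go left; dog < emu → go left. Place as left child of emu.
Insert eel: eel > doe → go right; eel < pug → go left; eel < koi → go left; eel < fox → go left; eel < emu → go left; eel > dog → go right. Place as right child of dog.
Insert ape: ape < doe → go left. Place as left child of doe.
Insert cow: cow < doe → go left; cow > ape → go right. Place as right child of ape.
Insert boa: boa < doe → go left; boa > ape → go right; boa < cow → go left. Place as left child of cow.
Insert yak: yak > doe → go right; yak > pug → go right. Place as right child of pug.
Insert asp: asp < doe → go left; asp > ape → go right; asp < cow → go left; asp < boa → go left. Place as left child of boa.
Insert bat: bat < doe → go left; bat > ape → go right; bat < cow → go left; bat < boa → go left; bat > asp → go right. Place as right child of asp.
Insert ant: ant < doe → go left; ant < ape → go left. Place as left child of ape.

doe pug koi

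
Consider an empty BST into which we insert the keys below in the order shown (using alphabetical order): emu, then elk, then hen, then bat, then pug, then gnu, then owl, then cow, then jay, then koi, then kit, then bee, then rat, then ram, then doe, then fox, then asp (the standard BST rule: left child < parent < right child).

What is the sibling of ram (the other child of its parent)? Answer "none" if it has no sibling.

none

Insert emu: tree is empty, so emu becomes the root.
Insert elk: elk < emu → go left. Place as left child of emu.
Insert hen: hen > emu → go right. Place as right child of emu.
Insert bat: bat < emu → go left; bat < elk → go left. Place as left child of elk.
Insert pug: pug > emu → go right; pug > hen → go right. Place as right child of hen.
Insert gnu: gnu > emu → go right; gnu < hen → go left. Place as left child of hen.
Insert owl: owl > emu → go right; owl > hen → go right; owl < pug → go left. Place as left child of pug.
Insert cow: cow < emu → go left; cow < elk → go left; cow > bat → go right. Place as right child of bat.
Insert jay: jay > emu → go right; jay > hen → go right; jay < pug → go left; jay < owl → go left. Place as left child of owl.
Insert koi: koi > emu → go right; koi > hen → go right; koi < pug → go left; koi < owl → go left; koi > jay → go right. Place as right child of jay.
Insert kit: kit > emu → go right; kit > hen → go right; kit < pug → go left; kit < owl → go left; kit > jay → go right; kit < koi → go left. Place as left child of koi.
Insert bee: bee < emu → go left; bee < elk → go left; bee > bat → go right; bee < cow → go left. Place as left child of cow.
Insert rat: rat > emu → go right; rat > hen → go right; rat > pug → go right. Place as right child of pug.
Insert ram: ram > emu → go right; ram > hen → go right; ram > pug → go right; ram < rat → go left. Place as left child of rat.
Insert doe: doe < emu → go left; doe < elk → go left; doe > bat → go right; doe > cow → go right. Place as right child of cow.
Insert fox: fox > emu → go right; fox < hen → go left; fox < gnu → go left. Place as left child of gnu.
Insert asp: asp < emu → go left; asp < elk → go left; asp < bat → go left. Place as left child of bat.

ram's parent is rat, which has only one child.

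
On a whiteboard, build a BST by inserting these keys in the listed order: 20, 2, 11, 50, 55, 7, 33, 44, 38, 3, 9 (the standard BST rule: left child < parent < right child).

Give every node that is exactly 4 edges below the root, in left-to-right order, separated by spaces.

20: root
2: left child of 20 (depth 1)
11: right child of 2 (depth 2)
50: right child of 20 (depth 1)
55: right child of 50 (depth 2)
7: left child of 11 (depth 3)
33: left child of 50 (depth 2)
44: right child of 33 (depth 3)
38: left child of 44 (depth 4)
3: left child of 7 (depth 4)
9: right child of 7 (depth 4)

3 9 38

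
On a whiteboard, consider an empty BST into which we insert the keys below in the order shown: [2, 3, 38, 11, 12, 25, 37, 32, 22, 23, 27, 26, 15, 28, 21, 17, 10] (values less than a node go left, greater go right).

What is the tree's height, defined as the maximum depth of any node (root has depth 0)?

9

Insert 2: tree is empty, so 2 becomes the root.
Insert 3: 3 > 2 → go right. Place as right child of 2.
Insert 38: 38 > 2 → go right; 38 > 3 → go right. Place as right child of 3.
Insert 11: 11 > 2 → go right; 11 > 3 → go right; 11 < 38 → go left. Place as left child of 38.
Insert 12: 12 > 2 → go right; 12 > 3 → go right; 12 < 38 → go left; 12 > 11 → go right. Place as right child of 11.
Insert 25: 25 > 2 → go right; 25 > 3 → go right; 25 < 38 → go left; 25 > 11 → go right; 25 > 12 → go right. Place as right child of 12.
Insert 37: 37 > 2 → go right; 37 > 3 → go right; 37 < 38 → go left; 37 > 11 → go right; 37 > 12 → go right; 37 > 25 → go right. Place as right child of 25.
Insert 32: 32 > 2 → go right; 32 > 3 → go right; 32 < 38 → go left; 32 > 11 → go right; 32 > 12 → go right; 32 > 25 → go right; 32 < 37 → go left. Place as left child of 37.
Insert 22: 22 > 2 → go right; 22 > 3 → go right; 22 < 38 → go left; 22 > 11 → go right; 22 > 12 → go right; 22 < 25 → go left. Place as left child of 25.
Insert 23: 23 > 2 → go right; 23 > 3 → go right; 23 < 38 → go left; 23 > 11 → go right; 23 > 12 → go right; 23 < 25 → go left; 23 > 22 → go right. Place as right child of 22.
Insert 27: 27 > 2 → go right; 27 > 3 → go right; 27 < 38 → go left; 27 > 11 → go right; 27 > 12 → go right; 27 > 25 → go right; 27 < 37 → go left; 27 < 32 → go left. Place as left child of 32.
Insert 26: 26 > 2 → go right; 26 > 3 → go right; 26 < 38 → go left; 26 > 11 → go right; 26 > 12 → go right; 26 > 25 → go right; 26 < 37 → go left; 26 < 32 → go left; 26 < 27 → go left. Place as left child of 27.
Insert 15: 15 > 2 → go right; 15 > 3 → go right; 15 < 38 → go left; 15 > 11 → go right; 15 > 12 → go right; 15 < 25 → go left; 15 < 22 → go left. Place as left child of 22.
Insert 28: 28 > 2 → go right; 28 > 3 → go right; 28 < 38 → go left; 28 > 11 → go right; 28 > 12 → go right; 28 > 25 → go right; 28 < 37 → go left; 28 < 32 → go left; 28 > 27 → go right. Place as right child of 27.
Insert 21: 21 > 2 → go right; 21 > 3 → go right; 21 < 38 → go left; 21 > 11 → go right; 21 > 12 → go right; 21 < 25 → go left; 21 < 22 → go left; 21 > 15 → go right. Place as right child of 15.
Insert 17: 17 > 2 → go right; 17 > 3 → go right; 17 < 38 → go left; 17 > 11 → go right; 17 > 12 → go right; 17 < 25 → go left; 17 < 22 → go left; 17 > 15 → go right; 17 < 21 → go left. Place as left child of 21.
Insert 10: 10 > 2 → go right; 10 > 3 → go right; 10 < 38 → go left; 10 < 11 → go left. Place as left child of 11.

The deepest node is 26 at depth 9.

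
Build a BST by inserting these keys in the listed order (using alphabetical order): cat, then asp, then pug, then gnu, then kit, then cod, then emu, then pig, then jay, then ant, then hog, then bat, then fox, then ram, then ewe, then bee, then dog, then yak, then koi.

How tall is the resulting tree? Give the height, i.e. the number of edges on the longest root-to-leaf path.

cat: root
asp: left child of cat (depth 1)
pug: right child of cat (depth 1)
gnu: left child of pug (depth 2)
kit: right child of gnu (depth 3)
cod: left child of gnu (depth 3)
emu: right child of cod (depth 4)
pig: right child of kit (depth 4)
jay: left child of kit (depth 4)
ant: left child of asp (depth 2)
hog: left child of jay (depth 5)
bat: right child of asp (depth 2)
fox: right child of emu (depth 5)
ram: right child of pug (depth 2)
ewe: left child of fox (depth 6)
bee: right child of bat (depth 3)
dog: left child of emu (depth 5)
yak: right child of ram (depth 3)
koi: left child of pig (depth 5)

The deepest node is ewe at depth 6.

6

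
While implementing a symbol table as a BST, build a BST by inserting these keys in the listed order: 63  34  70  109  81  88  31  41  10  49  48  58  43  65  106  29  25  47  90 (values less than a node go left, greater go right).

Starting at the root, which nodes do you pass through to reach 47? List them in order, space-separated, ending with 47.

63 34 41 49 48 43 47

63: root
34: left child of 63 (depth 1)
70: right child of 63 (depth 1)
109: right child of 70 (depth 2)
81: left child of 109 (depth 3)
88: right child of 81 (depth 4)
31: left child of 34 (depth 2)
41: right child of 34 (depth 2)
10: left child of 31 (depth 3)
49: right child of 41 (depth 3)
48: left child of 49 (depth 4)
58: right child of 49 (depth 4)
43: left child of 48 (depth 5)
65: left child of 70 (depth 2)
106: right child of 88 (depth 5)
29: right child of 10 (depth 4)
25: left child of 29 (depth 5)
47: right child of 43 (depth 6)
90: left child of 106 (depth 6)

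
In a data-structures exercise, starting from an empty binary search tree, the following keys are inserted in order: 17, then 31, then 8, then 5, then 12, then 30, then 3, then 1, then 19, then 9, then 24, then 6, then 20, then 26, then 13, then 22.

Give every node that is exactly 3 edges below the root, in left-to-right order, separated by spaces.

3 6 9 13 19

Resulting structure (node: left, right):
  17: L=8, R=31
  31: L=30, R=–
  8: L=5, R=12
  5: L=3, R=6
  12: L=9, R=13
  30: L=19, R=–
  3: L=1, R=–
  1: L=–, R=–
  19: L=–, R=24
  9: L=–, R=–
  24: L=20, R=26
  6: L=–, R=–
  20: L=–, R=22
  26: L=–, R=–
  13: L=–, R=–
  22: L=–, R=–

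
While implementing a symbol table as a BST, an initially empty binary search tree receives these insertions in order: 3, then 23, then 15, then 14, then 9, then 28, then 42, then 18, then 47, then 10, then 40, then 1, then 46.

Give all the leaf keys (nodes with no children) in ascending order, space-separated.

3: root
23: right child of 3 (depth 1)
15: left child of 23 (depth 2)
14: left child of 15 (depth 3)
9: left child of 14 (depth 4)
28: right child of 23 (depth 2)
42: right child of 28 (depth 3)
18: right child of 15 (depth 3)
47: right child of 42 (depth 4)
10: right child of 9 (depth 5)
40: left child of 42 (depth 4)
1: left child of 3 (depth 1)
46: left child of 47 (depth 5)

1 10 18 40 46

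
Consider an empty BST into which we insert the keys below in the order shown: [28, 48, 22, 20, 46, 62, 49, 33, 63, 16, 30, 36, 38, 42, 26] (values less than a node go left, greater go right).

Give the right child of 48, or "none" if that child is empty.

Insert 28: tree is empty, so 28 becomes the root.
Insert 48: 48 > 28 → go right. Place as right child of 28.
Insert 22: 22 < 28 → go left. Place as left child of 28.
Insert 20: 20 < 28 → go left; 20 < 22 → go left. Place as left child of 22.
Insert 46: 46 > 28 → go right; 46 < 48 → go left. Place as left child of 48.
Insert 62: 62 > 28 → go right; 62 > 48 → go right. Place as right child of 48.
Insert 49: 49 > 28 → go right; 49 > 48 → go right; 49 < 62 → go left. Place as left child of 62.
Insert 33: 33 > 28 → go right; 33 < 48 → go left; 33 < 46 → go left. Place as left child of 46.
Insert 63: 63 > 28 → go right; 63 > 48 → go right; 63 > 62 → go right. Place as right child of 62.
Insert 16: 16 < 28 → go left; 16 < 22 → go left; 16 < 20 → go left. Place as left child of 20.
Insert 30: 30 > 28 → go right; 30 < 48 → go left; 30 < 46 → go left; 30 < 33 → go left. Place as left child of 33.
Insert 36: 36 > 28 → go right; 36 < 48 → go left; 36 < 46 → go left; 36 > 33 → go right. Place as right child of 33.
Insert 38: 38 > 28 → go right; 38 < 48 → go left; 38 < 46 → go left; 38 > 33 → go right; 38 > 36 → go right. Place as right child of 36.
Insert 42: 42 > 28 → go right; 42 < 48 → go left; 42 < 46 → go left; 42 > 33 → go right; 42 > 36 → go right; 42 > 38 → go right. Place as right child of 38.
Insert 26: 26 < 28 → go left; 26 > 22 → go right. Place as right child of 22.

62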